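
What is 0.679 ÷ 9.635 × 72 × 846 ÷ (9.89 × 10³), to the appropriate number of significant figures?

0.43

0.679 ÷ 9.635 × 72 × 846 ÷ (9.89 × 10³) = 0.43403487139…
Multiplication/division keeps the fewest significant figures: 0.679 → 3 s.f., 9.635 → 4 s.f., 72 → 2 s.f., 846 → 3 s.f., 9.89 × 10³ → 3 s.f.; limit is 2.
Rounded to 2 significant figures: 0.43.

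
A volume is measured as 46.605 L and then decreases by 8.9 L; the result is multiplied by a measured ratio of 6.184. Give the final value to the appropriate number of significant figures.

233 L

46.605 L − 8.9 L = 37.705 L; the difference is limited to 1 decimal place (3 s.f.).
Carrying full precision, 37.705 × 6.184 = 233.16772 L; 6.184 has 4 s.f., so the result keeps min(3, 4) = 3 s.f.
Rounded to 3 significant figures: 233 L.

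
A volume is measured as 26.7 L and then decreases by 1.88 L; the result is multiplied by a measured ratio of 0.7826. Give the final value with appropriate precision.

19.4 L

26.7 L − 1.88 L = 24.82 L; the difference is limited to 1 decimal place (3 s.f.).
Carrying full precision, 24.82 × 0.7826 = 19.424132 L; 0.7826 has 4 s.f., so the result keeps min(3, 4) = 3 s.f.
Rounded to 3 significant figures: 19.4 L.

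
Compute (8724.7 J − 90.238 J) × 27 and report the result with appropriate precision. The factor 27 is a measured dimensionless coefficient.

2.3 × 10^5 J

8724.7 J − 90.238 J = 8634.462 J; the difference is limited to 1 decimal place (5 s.f.).
Carrying full precision, 8634.462 × 27 = 233130.474 J; 27 has 2 s.f., so the result keeps min(5, 2) = 2 s.f.
Rounded to 2 significant figures: 2.3 × 10^5 J.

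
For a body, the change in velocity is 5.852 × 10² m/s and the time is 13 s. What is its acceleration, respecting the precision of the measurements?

acceleration = 5.852 × 10² m/s ÷ 13 s = 45.0153846154… m/s².
5.852 × 10² has 4 significant figures; 13 has 2.
Division/multiplication keeps the fewest: 2 significant figures.
Rounded: 45 m/s².

45 m/s²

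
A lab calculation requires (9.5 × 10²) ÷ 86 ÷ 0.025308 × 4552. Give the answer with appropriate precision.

(9.5 × 10²) ÷ 86 ÷ 0.025308 × 4552 = 1986870.59152…
Multiplication/division keeps the fewest significant figures: 9.5 × 10² → 2 s.f., 86 → 2 s.f., 0.025308 → 5 s.f., 4552 → 4 s.f.; limit is 2.
Rounded to 2 significant figures: 2.0 × 10⁶.

2.0 × 10⁶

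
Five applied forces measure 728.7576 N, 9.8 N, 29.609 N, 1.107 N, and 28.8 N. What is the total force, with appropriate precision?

798.1 N

728.7576 N + 9.8 N + 29.609 N + 1.107 N + 28.8 N = 798.0736 N.
Addition/subtraction keeps the fewest decimal places: 728.7576 → 4 decimal places, 9.8 → 1 decimal place, 29.609 → 3 decimal places, 1.107 → 3 decimal places, 28.8 → 1 decimal place; limit is 1.
Rounded to 1 decimal place: 798.1 N.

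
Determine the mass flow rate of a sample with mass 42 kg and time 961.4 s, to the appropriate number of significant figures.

0.044 kg/s

mass flow rate = 42 kg ÷ 961.4 s = 0.0436862908259… kg/s.
42 has 2 significant figures; 961.4 has 4.
Division/multiplication keeps the fewest: 2 significant figures.
Rounded: 0.044 kg/s.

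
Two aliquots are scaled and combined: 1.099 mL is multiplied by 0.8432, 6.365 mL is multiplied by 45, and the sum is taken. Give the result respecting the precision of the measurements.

1.099 × 0.8432 = 0.9266768 → 9.267 × 10⁻¹ mL (4 s.f., last digit at the 10^-4 place).
6.365 × 45 = 286.425 → 2.9 × 10² mL (2 s.f., last digit at the 10^1 place).
Sum: 287.3516768 mL; keep the coarser place, 10^1.
Result: 2.9 × 10² mL.

2.9 × 10² mL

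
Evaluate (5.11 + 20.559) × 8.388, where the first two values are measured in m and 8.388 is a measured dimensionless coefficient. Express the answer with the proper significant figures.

215.3 m

5.11 m + 20.559 m = 25.669 m; the sum is limited to 2 decimal places (4 s.f.).
Carrying full precision, 25.669 × 8.388 = 215.311572 m; 8.388 has 4 s.f., so the result keeps min(4, 4) = 4 s.f.
Rounded to 4 significant figures: 215.3 m.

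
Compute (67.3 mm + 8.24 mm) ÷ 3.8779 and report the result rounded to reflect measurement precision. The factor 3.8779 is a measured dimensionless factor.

19.5 mm

67.3 mm + 8.24 mm = 75.54 mm; the sum is limited to 1 decimal place (3 s.f.).
Carrying full precision, 75.54 ÷ 3.8779 = 19.4796152557… mm; 3.8779 has 5 s.f., so the result keeps min(3, 5) = 3 s.f.
Rounded to 3 significant figures: 19.5 mm.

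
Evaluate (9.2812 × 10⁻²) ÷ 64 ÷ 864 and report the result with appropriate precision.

1.7 × 10⁻⁶

(9.2812 × 10⁻²) ÷ 64 ÷ 864 = 0.00000167845775463…
Multiplication/division keeps the fewest significant figures: 9.2812 × 10⁻² → 5 s.f., 64 → 2 s.f., 864 → 3 s.f.; limit is 2.
Rounded to 2 significant figures: 1.7 × 10⁻⁶.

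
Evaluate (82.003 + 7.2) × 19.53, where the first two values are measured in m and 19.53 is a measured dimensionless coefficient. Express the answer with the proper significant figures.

1.74 × 10^3 m

82.003 m + 7.2 m = 89.203 m; the sum is limited to 1 decimal place (3 s.f.).
Carrying full precision, 89.203 × 19.53 = 1742.13459 m; 19.53 has 4 s.f., so the result keeps min(3, 4) = 3 s.f.
Rounded to 3 significant figures: 1.74 × 10^3 m.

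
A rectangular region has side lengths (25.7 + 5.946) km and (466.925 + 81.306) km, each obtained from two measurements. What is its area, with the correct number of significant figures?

1.73 × 10^4 km²

25.7 + 5.946 = 31.646, limited to 1 d.p. → 3 s.f.; 466.925 + 81.306 = 548.231, limited to 3 d.p. → 6 s.f.
Carrying full precision, 31.646 × 548.231 = 17349.318226; keep min(3, 6) = 3 s.f.
Rounded to 3 significant figures: 1.73 × 10^4 km².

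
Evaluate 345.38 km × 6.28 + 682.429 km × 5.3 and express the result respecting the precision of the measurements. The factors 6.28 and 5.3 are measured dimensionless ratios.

345.38 × 6.28 = 2168.9864 → 2.17 × 10³ km (3 s.f., last digit at the 10^1 place).
682.429 × 5.3 = 3616.8737 → 3.6 × 10³ km (2 s.f., last digit at the 10^2 place).
Sum: 5785.8601 km; keep the coarser place, 10^2.
Result: 5.8 × 10³ km.

5.8 × 10³ km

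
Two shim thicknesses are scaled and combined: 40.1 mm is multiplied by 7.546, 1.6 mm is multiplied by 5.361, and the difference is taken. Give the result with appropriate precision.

294 mm

40.1 × 7.546 = 302.5946 → 303 mm (3 s.f., last digit at the 10^0 place).
1.6 × 5.361 = 8.5776 → 8.6 mm (2 s.f., last digit at the 10^-1 place).
Difference: 294.017 mm; keep the coarser place, 10^0.
Result: 294 mm.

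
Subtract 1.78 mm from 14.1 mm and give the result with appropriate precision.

12.3 mm

14.1 mm − 1.78 mm = 12.32 mm.
Addition/subtraction keeps the fewest decimal places: 14.1 → 1 decimal place, 1.78 → 2 decimal places; limit is 1.
Rounded to 1 decimal place: 12.3 mm.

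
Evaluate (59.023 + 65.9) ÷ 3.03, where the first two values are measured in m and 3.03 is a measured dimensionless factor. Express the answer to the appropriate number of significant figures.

41.2 m

59.023 m + 65.9 m = 124.923 m; the sum is limited to 1 decimal place (4 s.f.).
Carrying full precision, 124.923 ÷ 3.03 = 41.2287128713… m; 3.03 has 3 s.f., so the result keeps min(4, 3) = 3 s.f.
Rounded to 3 significant figures: 41.2 m.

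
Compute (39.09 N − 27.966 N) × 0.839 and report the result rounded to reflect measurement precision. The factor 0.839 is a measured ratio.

9.33 N

39.09 N − 27.966 N = 11.124 N; the difference is limited to 2 decimal places (4 s.f.).
Carrying full precision, 11.124 × 0.839 = 9.333036 N; 0.839 has 3 s.f., so the result keeps min(4, 3) = 3 s.f.
Rounded to 3 significant figures: 9.33 N.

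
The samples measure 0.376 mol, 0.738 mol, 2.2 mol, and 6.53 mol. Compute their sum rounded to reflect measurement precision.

9.8 mol

0.376 mol + 0.738 mol + 2.2 mol + 6.53 mol = 9.844 mol.
Addition/subtraction keeps the fewest decimal places: 0.376 → 3 decimal places, 0.738 → 3 decimal places, 2.2 → 1 decimal place, 6.53 → 2 decimal places; limit is 1.
Rounded to 1 decimal place: 9.8 mol.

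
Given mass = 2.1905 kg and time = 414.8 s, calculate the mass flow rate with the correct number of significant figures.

mass flow rate = 2.1905 kg ÷ 414.8 s = 0.00528085824494… kg/s.
2.1905 has 5 significant figures; 414.8 has 4.
Division/multiplication keeps the fewest: 4 significant figures.
Rounded: 5.281 × 10^-3 kg/s.

5.281 × 10^-3 kg/s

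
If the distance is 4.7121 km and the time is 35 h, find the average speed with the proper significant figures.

0.13 km/h

average speed = 4.7121 km ÷ 35 h = 0.134631428571… km/h.
4.7121 has 5 significant figures; 35 has 2.
Division/multiplication keeps the fewest: 2 significant figures.
Rounded: 0.13 km/h.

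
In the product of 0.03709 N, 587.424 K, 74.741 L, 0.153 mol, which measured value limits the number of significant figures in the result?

0.03709 N → 4 s.f.; 587.424 K → 6 s.f.; 74.741 L → 5 s.f.; 0.153 mol → 3 s.f.
The fewest is 3 significant figures, from 0.153 mol.

0.153 mol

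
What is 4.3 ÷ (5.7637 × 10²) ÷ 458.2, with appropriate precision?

1.6 × 10⁻⁵

4.3 ÷ (5.7637 × 10²) ÷ 458.2 = 0.0000162821594327…
Multiplication/division keeps the fewest significant figures: 4.3 → 2 s.f., 5.7637 × 10² → 5 s.f., 458.2 → 4 s.f.; limit is 2.
Rounded to 2 significant figures: 1.6 × 10⁻⁵.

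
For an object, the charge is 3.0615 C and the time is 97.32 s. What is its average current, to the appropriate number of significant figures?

0.03146 A

average current = 3.0615 C ÷ 97.32 s = 0.0314580764488… A.
3.0615 has 5 significant figures; 97.32 has 4.
Division/multiplication keeps the fewest: 4 significant figures.
Rounded: 0.03146 A.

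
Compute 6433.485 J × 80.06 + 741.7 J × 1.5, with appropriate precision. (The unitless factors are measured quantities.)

5.162 × 10⁵ J

6433.485 × 80.06 = 515064.8091 → 5.151 × 10⁵ J (4 s.f., last digit at the 10^2 place).
741.7 × 1.5 = 1112.55 → 1.1 × 10³ J (2 s.f., last digit at the 10^2 place).
Sum: 516177.3591 J; keep the coarser place, 10^2.
Result: 5.162 × 10⁵ J.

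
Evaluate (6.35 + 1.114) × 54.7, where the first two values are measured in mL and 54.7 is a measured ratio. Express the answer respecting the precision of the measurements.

6.35 mL + 1.114 mL = 7.464 mL; the sum is limited to 2 decimal places (3 s.f.).
Carrying full precision, 7.464 × 54.7 = 408.2808 mL; 54.7 has 3 s.f., so the result keeps min(3, 3) = 3 s.f.
Rounded to 3 significant figures: 408 mL.

408 mL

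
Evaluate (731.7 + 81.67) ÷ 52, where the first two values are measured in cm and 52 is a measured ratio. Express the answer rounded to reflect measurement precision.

731.7 cm + 81.67 cm = 813.37 cm; the sum is limited to 1 decimal place (4 s.f.).
Carrying full precision, 813.37 ÷ 52 = 15.6417307692… cm; 52 has 2 s.f., so the result keeps min(4, 2) = 2 s.f.
Rounded to 2 significant figures: 16 cm.

16 cm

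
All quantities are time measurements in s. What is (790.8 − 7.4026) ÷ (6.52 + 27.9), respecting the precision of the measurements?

22.8

790.8 − 7.4026 = 783.3974, limited to 1 d.p. → 4 s.f.; 6.52 + 27.9 = 34.42, limited to 1 d.p. → 3 s.f.
Carrying full precision, 783.3974 ÷ 34.42 = 22.7599477048…; keep min(4, 3) = 3 s.f.
Rounded to 3 significant figures: 22.8.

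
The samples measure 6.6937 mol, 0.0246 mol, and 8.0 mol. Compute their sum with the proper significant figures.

14.7 mol

6.6937 mol + 0.0246 mol + 8.0 mol = 14.7183 mol.
Addition/subtraction keeps the fewest decimal places: 6.6937 → 4 decimal places, 0.0246 → 4 decimal places, 8.0 → 1 decimal place; limit is 1.
Rounded to 1 decimal place: 14.7 mol.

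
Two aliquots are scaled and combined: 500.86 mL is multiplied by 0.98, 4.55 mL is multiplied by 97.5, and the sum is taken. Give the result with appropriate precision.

9.3 × 10^2 mL

500.86 × 0.98 = 490.8428 → 4.9 × 10^2 mL (2 s.f., last digit at the 10^1 place).
4.55 × 97.5 = 443.625 → 444 mL (3 s.f., last digit at the 10^0 place).
Sum: 934.4678 mL; keep the coarser place, 10^1.
Result: 9.3 × 10^2 mL.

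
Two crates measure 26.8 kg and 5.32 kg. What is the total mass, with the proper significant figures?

26.8 kg + 5.32 kg = 32.12 kg.
Addition/subtraction keeps the fewest decimal places: 26.8 → 1 decimal place, 5.32 → 2 decimal places; limit is 1.
Rounded to 1 decimal place: 32.1 kg.

32.1 kg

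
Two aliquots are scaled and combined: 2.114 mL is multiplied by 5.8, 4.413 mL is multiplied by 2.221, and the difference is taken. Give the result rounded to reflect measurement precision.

2.114 × 5.8 = 12.2612 → 12 mL (2 s.f., last digit at the 10^0 place).
4.413 × 2.221 = 9.801273 → 9.801 mL (4 s.f., last digit at the 10^-3 place).
Difference: 2.459927 mL; keep the coarser place, 10^0.
Result: 2 mL.

2 mL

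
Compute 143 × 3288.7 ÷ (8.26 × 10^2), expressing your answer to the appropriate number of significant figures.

143 × 3288.7 ÷ (8.26 × 10^2) = 569.351210654…
Multiplication/division keeps the fewest significant figures: 143 → 3 s.f., 3288.7 → 5 s.f., 8.26 × 10^2 → 3 s.f.; limit is 3.
Rounded to 3 significant figures: 569.

569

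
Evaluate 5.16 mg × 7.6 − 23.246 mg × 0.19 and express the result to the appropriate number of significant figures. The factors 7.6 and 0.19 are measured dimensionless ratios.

35 mg

5.16 × 7.6 = 39.216 → 39 mg (2 s.f., last digit at the 10^0 place).
23.246 × 0.19 = 4.41674 → 4.4 mg (2 s.f., last digit at the 10^-1 place).
Difference: 34.79926 mg; keep the coarser place, 10^0.
Result: 35 mg.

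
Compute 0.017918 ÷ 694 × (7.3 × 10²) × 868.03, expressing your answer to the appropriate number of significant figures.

16

0.017918 ÷ 694 × (7.3 × 10²) × 868.03 = 16.3601641559…
Multiplication/division keeps the fewest significant figures: 0.017918 → 5 s.f., 694 → 3 s.f., 7.3 × 10² → 2 s.f., 868.03 → 5 s.f.; limit is 2.
Rounded to 2 significant figures: 16.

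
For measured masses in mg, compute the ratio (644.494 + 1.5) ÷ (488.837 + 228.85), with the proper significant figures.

644.494 + 1.5 = 645.994, limited to 1 d.p. → 4 s.f.; 488.837 + 228.85 = 717.687, limited to 2 d.p. → 5 s.f.
Carrying full precision, 645.994 ÷ 717.687 = 0.900105477736…; keep min(4, 5) = 4 s.f.
Rounded to 4 significant figures: 0.9001.

0.9001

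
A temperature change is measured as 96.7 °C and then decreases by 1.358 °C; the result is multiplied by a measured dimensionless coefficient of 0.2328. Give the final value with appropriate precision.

96.7 °C − 1.358 °C = 95.342 °C; the difference is limited to 1 decimal place (3 s.f.).
Carrying full precision, 95.342 × 0.2328 = 22.1956176 °C; 0.2328 has 4 s.f., so the result keeps min(3, 4) = 3 s.f.
Rounded to 3 significant figures: 22.2 °C.

22.2 °C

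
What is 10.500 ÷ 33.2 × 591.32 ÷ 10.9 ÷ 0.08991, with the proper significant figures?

10.500 ÷ 33.2 × 591.32 ÷ 10.9 ÷ 0.08991 = 190.826765013…
Multiplication/division keeps the fewest significant figures: 10.500 → 5 s.f., 33.2 → 3 s.f., 591.32 → 5 s.f., 10.9 → 3 s.f., 0.08991 → 4 s.f.; limit is 3.
Rounded to 3 significant figures: 1.91 × 10².

1.91 × 10²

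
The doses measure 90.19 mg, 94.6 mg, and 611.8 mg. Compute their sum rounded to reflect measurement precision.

796.6 mg

90.19 mg + 94.6 mg + 611.8 mg = 796.59 mg.
Addition/subtraction keeps the fewest decimal places: 90.19 → 2 decimal places, 94.6 → 1 decimal place, 611.8 → 1 decimal place; limit is 1.
Rounded to 1 decimal place: 796.6 mg.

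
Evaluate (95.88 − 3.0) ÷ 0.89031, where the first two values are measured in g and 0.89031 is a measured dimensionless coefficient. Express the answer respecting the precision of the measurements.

1.04 × 10^2 g

95.88 g − 3.0 g = 92.88 g; the difference is limited to 1 decimal place (3 s.f.).
Carrying full precision, 92.88 ÷ 0.89031 = 104.323213263… g; 0.89031 has 5 s.f., so the result keeps min(3, 5) = 3 s.f.
Rounded to 3 significant figures: 1.04 × 10^2 g.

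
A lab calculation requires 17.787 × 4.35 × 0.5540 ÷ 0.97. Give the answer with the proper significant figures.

17.787 × 4.35 × 0.5540 ÷ 0.97 = 44.1906095876…
Multiplication/division keeps the fewest significant figures: 17.787 → 5 s.f., 4.35 → 3 s.f., 0.5540 → 4 s.f., 0.97 → 2 s.f.; limit is 2.
Rounded to 2 significant figures: 44.

44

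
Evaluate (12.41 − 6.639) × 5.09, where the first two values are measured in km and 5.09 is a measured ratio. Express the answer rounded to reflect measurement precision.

12.41 km − 6.639 km = 5.771 km; the difference is limited to 2 decimal places (3 s.f.).
Carrying full precision, 5.771 × 5.09 = 29.37439 km; 5.09 has 3 s.f., so the result keeps min(3, 3) = 3 s.f.
Rounded to 3 significant figures: 29.4 km.

29.4 km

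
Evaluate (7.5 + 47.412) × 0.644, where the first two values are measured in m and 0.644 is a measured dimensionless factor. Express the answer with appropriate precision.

7.5 m + 47.412 m = 54.912 m; the sum is limited to 1 decimal place (3 s.f.).
Carrying full precision, 54.912 × 0.644 = 35.363328 m; 0.644 has 3 s.f., so the result keeps min(3, 3) = 3 s.f.
Rounded to 3 significant figures: 35.4 m.

35.4 m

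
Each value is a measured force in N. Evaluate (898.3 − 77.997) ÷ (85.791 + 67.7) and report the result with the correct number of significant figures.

898.3 − 77.997 = 820.303, limited to 1 d.p. → 4 s.f.; 85.791 + 67.7 = 153.491, limited to 1 d.p. → 4 s.f.
Carrying full precision, 820.303 ÷ 153.491 = 5.34430683232…; keep min(4, 4) = 4 s.f.
Rounded to 4 significant figures: 5.344.

5.344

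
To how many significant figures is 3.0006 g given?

3.0006: zeros between nonzero digits are significant.

5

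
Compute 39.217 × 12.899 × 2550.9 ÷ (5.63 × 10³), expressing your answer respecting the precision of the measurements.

39.217 × 12.899 × 2550.9 ÷ (5.63 × 10³) = 229.200441514…
Multiplication/division keeps the fewest significant figures: 39.217 → 5 s.f., 12.899 → 5 s.f., 2550.9 → 5 s.f., 5.63 × 10³ → 3 s.f.; limit is 3.
Rounded to 3 significant figures: 229.

229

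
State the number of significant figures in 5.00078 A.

6

5.00078: zeros between nonzero digits are significant.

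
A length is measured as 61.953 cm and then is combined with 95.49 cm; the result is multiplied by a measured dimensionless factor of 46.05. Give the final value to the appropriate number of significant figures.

7250. cm

61.953 cm + 95.49 cm = 157.443 cm; the sum is limited to 2 decimal places (5 s.f.).
Carrying full precision, 157.443 × 46.05 = 7250.25015 cm; 46.05 has 4 s.f., so the result keeps min(5, 4) = 4 s.f.
Rounded to 4 significant figures: 7250. cm.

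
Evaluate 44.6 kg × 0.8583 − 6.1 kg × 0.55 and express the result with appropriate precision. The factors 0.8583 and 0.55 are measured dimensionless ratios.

44.6 × 0.8583 = 38.28018 → 38.3 kg (3 s.f., last digit at the 10^-1 place).
6.1 × 0.55 = 3.355 → 3.4 kg (2 s.f., last digit at the 10^-1 place).
Difference: 34.92518 kg; keep the coarser place, 10^-1.
Result: 34.9 kg.

34.9 kg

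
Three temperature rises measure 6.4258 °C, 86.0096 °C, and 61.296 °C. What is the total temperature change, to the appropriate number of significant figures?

153.731 °C

6.4258 °C + 86.0096 °C + 61.296 °C = 153.7314 °C.
Addition/subtraction keeps the fewest decimal places: 6.4258 → 4 decimal places, 86.0096 → 4 decimal places, 61.296 → 3 decimal places; limit is 3.
Rounded to 3 decimal places: 153.731 °C.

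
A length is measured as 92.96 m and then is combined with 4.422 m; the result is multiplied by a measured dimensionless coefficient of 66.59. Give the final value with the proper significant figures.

6485 m

92.96 m + 4.422 m = 97.382 m; the sum is limited to 2 decimal places (4 s.f.).
Carrying full precision, 97.382 × 66.59 = 6484.66738 m; 66.59 has 4 s.f., so the result keeps min(4, 4) = 4 s.f.
Rounded to 4 significant figures: 6485 m.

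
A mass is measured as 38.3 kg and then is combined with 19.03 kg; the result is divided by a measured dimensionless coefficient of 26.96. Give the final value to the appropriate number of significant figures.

38.3 kg + 19.03 kg = 57.33 kg; the sum is limited to 1 decimal place (3 s.f.).
Carrying full precision, 57.33 ÷ 26.96 = 2.12648367953… kg; 26.96 has 4 s.f., so the result keeps min(3, 4) = 3 s.f.
Rounded to 3 significant figures: 2.13 kg.

2.13 kg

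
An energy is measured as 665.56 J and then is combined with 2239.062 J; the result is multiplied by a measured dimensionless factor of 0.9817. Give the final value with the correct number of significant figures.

2851 J

665.56 J + 2239.062 J = 2904.622 J; the sum is limited to 2 decimal places (6 s.f.).
Carrying full precision, 2904.622 × 0.9817 = 2851.4674174 J; 0.9817 has 4 s.f., so the result keeps min(6, 4) = 4 s.f.
Rounded to 4 significant figures: 2851 J.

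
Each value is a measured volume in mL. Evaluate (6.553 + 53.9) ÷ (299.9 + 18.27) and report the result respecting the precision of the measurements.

6.553 + 53.9 = 60.453, limited to 1 d.p. → 3 s.f.; 299.9 + 18.27 = 318.17, limited to 1 d.p. → 4 s.f.
Carrying full precision, 60.453 ÷ 318.17 = 0.190002200082…; keep min(3, 4) = 3 s.f.
Rounded to 3 significant figures: 0.190.

0.190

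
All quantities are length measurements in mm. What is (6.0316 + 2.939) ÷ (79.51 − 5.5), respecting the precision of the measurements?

6.0316 + 2.939 = 8.9706, limited to 3 d.p. → 4 s.f.; 79.51 − 5.5 = 74.01, limited to 1 d.p. → 3 s.f.
Carrying full precision, 8.9706 ÷ 74.01 = 0.121207944872…; keep min(4, 3) = 3 s.f.
Rounded to 3 significant figures: 0.121.

0.121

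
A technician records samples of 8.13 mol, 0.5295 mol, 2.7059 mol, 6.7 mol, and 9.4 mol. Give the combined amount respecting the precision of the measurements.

8.13 mol + 0.5295 mol + 2.7059 mol + 6.7 mol + 9.4 mol = 27.4654 mol.
Addition/subtraction keeps the fewest decimal places: 8.13 → 2 decimal places, 0.5295 → 4 decimal places, 2.7059 → 4 decimal places, 6.7 → 1 decimal place, 9.4 → 1 decimal place; limit is 1.
Rounded to 1 decimal place: 27.5 mol.

27.5 mol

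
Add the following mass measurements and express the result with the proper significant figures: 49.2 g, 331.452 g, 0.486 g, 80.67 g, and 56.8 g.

5.186 × 10^2 g

49.2 g + 331.452 g + 0.486 g + 80.67 g + 56.8 g = 518.608 g.
Addition/subtraction keeps the fewest decimal places: 49.2 → 1 decimal place, 331.452 → 3 decimal places, 0.486 → 3 decimal places, 80.67 → 2 decimal places, 56.8 → 1 decimal place; limit is 1.
Rounded to 1 decimal place: 5.186 × 10^2 g.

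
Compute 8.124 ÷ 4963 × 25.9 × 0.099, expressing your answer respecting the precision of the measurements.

8.124 ÷ 4963 × 25.9 × 0.099 = 0.0041972090268…
Multiplication/division keeps the fewest significant figures: 8.124 → 4 s.f., 4963 → 4 s.f., 25.9 → 3 s.f., 0.099 → 2 s.f.; limit is 2.
Rounded to 2 significant figures: 0.0042.

0.0042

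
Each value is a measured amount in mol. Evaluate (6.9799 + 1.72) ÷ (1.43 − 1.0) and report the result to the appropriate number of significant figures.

2 × 10¹

6.9799 + 1.72 = 8.6999, limited to 2 d.p. → 3 s.f.; 1.43 − 1.0 = 0.43, limited to 1 d.p. → 1 s.f.
Carrying full precision, 8.6999 ÷ 0.43 = 20.2323255814…; keep min(3, 1) = 1 s.f.
Rounded to 1 significant figure: 2 × 10¹.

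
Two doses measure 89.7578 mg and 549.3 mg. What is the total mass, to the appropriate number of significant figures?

89.7578 mg + 549.3 mg = 639.0578 mg.
Addition/subtraction keeps the fewest decimal places: 89.7578 → 4 decimal places, 549.3 → 1 decimal place; limit is 1.
Rounded to 1 decimal place: 639.1 mg.

639.1 mg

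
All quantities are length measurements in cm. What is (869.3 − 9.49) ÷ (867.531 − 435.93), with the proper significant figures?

869.3 − 9.49 = 859.81, limited to 1 d.p. → 4 s.f.; 867.531 − 435.93 = 431.601, limited to 2 d.p. → 5 s.f.
Carrying full precision, 859.81 ÷ 431.601 = 1.99214088939…; keep min(4, 5) = 4 s.f.
Rounded to 4 significant figures: 1.992.

1.992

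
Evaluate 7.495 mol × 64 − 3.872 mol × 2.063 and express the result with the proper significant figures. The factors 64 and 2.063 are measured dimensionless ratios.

4.7 × 10^2 mol

7.495 × 64 = 479.68 → 4.8 × 10^2 mol (2 s.f., last digit at the 10^1 place).
3.872 × 2.063 = 7.987936 → 7.988 mol (4 s.f., last digit at the 10^-3 place).
Difference: 471.692064 mol; keep the coarser place, 10^1.
Result: 4.7 × 10^2 mol.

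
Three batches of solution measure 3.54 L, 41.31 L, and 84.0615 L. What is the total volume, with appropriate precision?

3.54 L + 41.31 L + 84.0615 L = 128.9115 L.
Addition/subtraction keeps the fewest decimal places: 3.54 → 2 decimal places, 41.31 → 2 decimal places, 84.0615 → 4 decimal places; limit is 2.
Rounded to 2 decimal places: 1.2891 × 10^2 L.

1.2891 × 10^2 L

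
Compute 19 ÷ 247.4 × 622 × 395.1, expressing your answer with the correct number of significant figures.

19 ÷ 247.4 × 622 × 395.1 = 18873.4510914…
Multiplication/division keeps the fewest significant figures: 19 → 2 s.f., 247.4 → 4 s.f., 622 → 3 s.f., 395.1 → 4 s.f.; limit is 2.
Rounded to 2 significant figures: 1.9 × 10^4.

1.9 × 10^4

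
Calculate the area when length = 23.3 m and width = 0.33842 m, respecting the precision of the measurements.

7.89 m²

area = 23.3 m × 0.33842 m = 7.885186 m².
23.3 has 3 significant figures; 0.33842 has 5.
Division/multiplication keeps the fewest: 3 significant figures.
Rounded: 7.89 m².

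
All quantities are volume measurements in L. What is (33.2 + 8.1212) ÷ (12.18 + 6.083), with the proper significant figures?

2.26

33.2 + 8.1212 = 41.3212, limited to 1 d.p. → 3 s.f.; 12.18 + 6.083 = 18.263, limited to 2 d.p. → 4 s.f.
Carrying full precision, 41.3212 ÷ 18.263 = 2.26256365329…; keep min(3, 4) = 3 s.f.
Rounded to 3 significant figures: 2.26.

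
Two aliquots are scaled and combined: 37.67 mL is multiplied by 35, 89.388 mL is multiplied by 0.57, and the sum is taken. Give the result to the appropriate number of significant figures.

1.4 × 10³ mL

37.67 × 35 = 1318.45 → 1.3 × 10³ mL (2 s.f., last digit at the 10^2 place).
89.388 × 0.57 = 50.95116 → 51 mL (2 s.f., last digit at the 10^0 place).
Sum: 1369.40116 mL; keep the coarser place, 10^2.
Result: 1.4 × 10³ mL.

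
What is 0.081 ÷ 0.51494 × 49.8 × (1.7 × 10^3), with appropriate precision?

1.3 × 10^4

0.081 ÷ 0.51494 × 49.8 × (1.7 × 10^3) = 13317.0078067…
Multiplication/division keeps the fewest significant figures: 0.081 → 2 s.f., 0.51494 → 5 s.f., 49.8 → 3 s.f., 1.7 × 10^3 → 2 s.f.; limit is 2.
Rounded to 2 significant figures: 1.3 × 10^4.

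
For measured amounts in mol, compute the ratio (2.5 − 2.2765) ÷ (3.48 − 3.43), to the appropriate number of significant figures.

2.5 − 2.2765 = 0.2235, limited to 1 d.p. → 1 s.f.; 3.48 − 3.43 = 0.05, limited to 2 d.p. → 1 s.f.
Carrying full precision, 0.2235 ÷ 0.05 = 4.47; keep min(1, 1) = 1 s.f.
Rounded to 1 significant figure: 4.

4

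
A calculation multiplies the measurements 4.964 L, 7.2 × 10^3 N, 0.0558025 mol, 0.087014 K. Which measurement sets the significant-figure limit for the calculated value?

4.964 L → 4 s.f.; 7.2 × 10^3 N → 2 s.f.; 0.0558025 mol → 6 s.f.; 0.087014 K → 5 s.f.
The fewest is 2 significant figures, from 7.2 × 10^3 N.

7.2 × 10^3 N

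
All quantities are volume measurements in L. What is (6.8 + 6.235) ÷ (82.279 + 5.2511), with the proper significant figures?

0.149

6.8 + 6.235 = 13.035, limited to 1 d.p. → 3 s.f.; 82.279 + 5.2511 = 87.5301, limited to 3 d.p. → 5 s.f.
Carrying full precision, 13.035 ÷ 87.5301 = 0.148920200023…; keep min(3, 5) = 3 s.f.
Rounded to 3 significant figures: 0.149.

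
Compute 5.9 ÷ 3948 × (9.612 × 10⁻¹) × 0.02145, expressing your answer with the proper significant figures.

3.1 × 10⁻⁵

5.9 ÷ 3948 × (9.612 × 10⁻¹) × 0.02145 = 0.000030811718845…
Multiplication/division keeps the fewest significant figures: 5.9 → 2 s.f., 3948 → 4 s.f., 9.612 × 10⁻¹ → 4 s.f., 0.02145 → 4 s.f.; limit is 2.
Rounded to 2 significant figures: 3.1 × 10⁻⁵.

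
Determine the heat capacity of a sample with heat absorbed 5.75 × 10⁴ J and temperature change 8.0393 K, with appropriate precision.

7.15 × 10³ J/K

heat capacity = 5.75 × 10⁴ J ÷ 8.0393 K = 7152.36401179… J/K.
5.75 × 10⁴ has 3 significant figures; 8.0393 has 5.
Division/multiplication keeps the fewest: 3 significant figures.
Rounded: 7.15 × 10³ J/K.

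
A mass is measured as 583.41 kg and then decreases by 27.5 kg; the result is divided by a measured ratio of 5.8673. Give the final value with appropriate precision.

583.41 kg − 27.5 kg = 555.91 kg; the difference is limited to 1 decimal place (4 s.f.).
Carrying full precision, 555.91 ÷ 5.8673 = 94.7471579773… kg; 5.8673 has 5 s.f., so the result keeps min(4, 5) = 4 s.f.
Rounded to 4 significant figures: 94.75 kg.

94.75 kg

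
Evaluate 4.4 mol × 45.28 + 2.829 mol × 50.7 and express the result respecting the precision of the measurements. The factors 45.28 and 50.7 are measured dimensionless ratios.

3.4 × 10² mol

4.4 × 45.28 = 199.232 → 2.0 × 10² mol (2 s.f., last digit at the 10^1 place).
2.829 × 50.7 = 143.4303 → 143 mol (3 s.f., last digit at the 10^0 place).
Sum: 342.6623 mol; keep the coarser place, 10^1.
Result: 3.4 × 10² mol.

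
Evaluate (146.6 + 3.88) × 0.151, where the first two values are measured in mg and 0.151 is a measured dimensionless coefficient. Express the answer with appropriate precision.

146.6 mg + 3.88 mg = 150.48 mg; the sum is limited to 1 decimal place (4 s.f.).
Carrying full precision, 150.48 × 0.151 = 22.72248 mg; 0.151 has 3 s.f., so the result keeps min(4, 3) = 3 s.f.
Rounded to 3 significant figures: 22.7 mg.

22.7 mg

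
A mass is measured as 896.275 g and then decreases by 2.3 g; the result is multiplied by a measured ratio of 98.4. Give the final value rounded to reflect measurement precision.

8.80 × 10⁴ g

896.275 g − 2.3 g = 893.975 g; the difference is limited to 1 decimal place (4 s.f.).
Carrying full precision, 893.975 × 98.4 = 87967.14 g; 98.4 has 3 s.f., so the result keeps min(4, 3) = 3 s.f.
Rounded to 3 significant figures: 8.80 × 10⁴ g.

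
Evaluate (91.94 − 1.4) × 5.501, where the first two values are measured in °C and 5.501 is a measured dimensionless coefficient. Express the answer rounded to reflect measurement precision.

91.94 °C − 1.4 °C = 90.54 °C; the difference is limited to 1 decimal place (3 s.f.).
Carrying full precision, 90.54 × 5.501 = 498.06054 °C; 5.501 has 4 s.f., so the result keeps min(3, 4) = 3 s.f.
Rounded to 3 significant figures: 498 °C.

498 °C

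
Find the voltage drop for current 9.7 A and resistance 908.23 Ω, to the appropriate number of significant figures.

8.8 × 10³ V

voltage drop = 9.7 A × 908.23 Ω = 8809.831 V.
9.7 has 2 significant figures; 908.23 has 5.
Division/multiplication keeps the fewest: 2 significant figures.
Rounded: 8.8 × 10³ V.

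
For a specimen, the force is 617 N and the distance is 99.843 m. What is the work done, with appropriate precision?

6.16 × 10⁴ J

work done = 617 N × 99.843 m = 61603.131 J.
617 has 3 significant figures; 99.843 has 5.
Division/multiplication keeps the fewest: 3 significant figures.
Rounded: 6.16 × 10⁴ J.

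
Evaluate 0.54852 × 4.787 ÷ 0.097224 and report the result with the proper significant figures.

27.01

0.54852 × 4.787 ÷ 0.097224 = 27.0073771908…
Multiplication/division keeps the fewest significant figures: 0.54852 → 5 s.f., 4.787 → 4 s.f., 0.097224 → 5 s.f.; limit is 4.
Rounded to 4 significant figures: 27.01.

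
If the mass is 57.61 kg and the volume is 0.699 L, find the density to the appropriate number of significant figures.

82.4 kg/L

density = 57.61 kg ÷ 0.699 L = 82.417739628… kg/L.
57.61 has 4 significant figures; 0.699 has 3.
Division/multiplication keeps the fewest: 3 significant figures.
Rounded: 82.4 kg/L.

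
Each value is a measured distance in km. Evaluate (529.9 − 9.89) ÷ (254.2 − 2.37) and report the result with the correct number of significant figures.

529.9 − 9.89 = 520.01, limited to 1 d.p. → 4 s.f.; 254.2 − 2.37 = 251.83, limited to 1 d.p. → 4 s.f.
Carrying full precision, 520.01 ÷ 251.83 = 2.06492475082…; keep min(4, 4) = 4 s.f.
Rounded to 4 significant figures: 2.065.

2.065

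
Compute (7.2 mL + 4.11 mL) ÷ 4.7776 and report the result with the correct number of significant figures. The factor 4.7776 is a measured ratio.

2.37 mL

7.2 mL + 4.11 mL = 11.31 mL; the sum is limited to 1 decimal place (3 s.f.).
Carrying full precision, 11.31 ÷ 4.7776 = 2.36729738781… mL; 4.7776 has 5 s.f., so the result keeps min(3, 5) = 3 s.f.
Rounded to 3 significant figures: 2.37 mL.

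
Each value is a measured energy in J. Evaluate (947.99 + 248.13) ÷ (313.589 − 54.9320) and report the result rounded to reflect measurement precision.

947.99 + 248.13 = 1196.12, limited to 2 d.p. → 6 s.f.; 313.589 − 54.9320 = 258.6570, limited to 3 d.p. → 6 s.f.
Carrying full precision, 1196.12 ÷ 258.6570 = 4.62434807486…; keep min(6, 6) = 6 s.f.
Rounded to 6 significant figures: 4.62435.

4.62435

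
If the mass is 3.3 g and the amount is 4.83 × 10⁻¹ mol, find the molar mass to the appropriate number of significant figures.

6.8 g/mol

molar mass = 3.3 g ÷ 4.83 × 10⁻¹ mol = 6.83229813665… g/mol.
3.3 has 2 significant figures; 4.83 × 10⁻¹ has 3.
Division/multiplication keeps the fewest: 2 significant figures.
Rounded: 6.8 g/mol.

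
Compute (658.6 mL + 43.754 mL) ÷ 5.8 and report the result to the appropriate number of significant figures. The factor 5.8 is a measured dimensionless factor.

658.6 mL + 43.754 mL = 702.354 mL; the sum is limited to 1 decimal place (4 s.f.).
Carrying full precision, 702.354 ÷ 5.8 = 121.095517241… mL; 5.8 has 2 s.f., so the result keeps min(4, 2) = 2 s.f.
Rounded to 2 significant figures: 1.2 × 10² mL.

1.2 × 10² mL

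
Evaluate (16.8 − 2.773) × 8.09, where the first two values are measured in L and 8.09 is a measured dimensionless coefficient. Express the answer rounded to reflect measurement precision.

113 L

16.8 L − 2.773 L = 14.027 L; the difference is limited to 1 decimal place (3 s.f.).
Carrying full precision, 14.027 × 8.09 = 113.47843 L; 8.09 has 3 s.f., so the result keeps min(3, 3) = 3 s.f.
Rounded to 3 significant figures: 113 L.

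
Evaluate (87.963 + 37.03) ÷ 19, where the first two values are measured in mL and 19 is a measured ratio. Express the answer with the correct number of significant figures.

6.6 mL

87.963 mL + 37.03 mL = 124.993 mL; the sum is limited to 2 decimal places (5 s.f.).
Carrying full precision, 124.993 ÷ 19 = 6.57857894737… mL; 19 has 2 s.f., so the result keeps min(5, 2) = 2 s.f.
Rounded to 2 significant figures: 6.6 mL.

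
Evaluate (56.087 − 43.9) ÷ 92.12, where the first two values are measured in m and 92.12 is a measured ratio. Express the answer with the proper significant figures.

56.087 m − 43.9 m = 12.187 m; the difference is limited to 1 decimal place (3 s.f.).
Carrying full precision, 12.187 ÷ 92.12 = 0.132294832827… m; 92.12 has 4 s.f., so the result keeps min(3, 4) = 3 s.f.
Rounded to 3 significant figures: 0.132 m.

0.132 m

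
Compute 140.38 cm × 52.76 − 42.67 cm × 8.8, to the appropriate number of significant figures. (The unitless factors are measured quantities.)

140.38 × 52.76 = 7406.4488 → 7406 cm (4 s.f., last digit at the 10^0 place).
42.67 × 8.8 = 375.496 → 3.8 × 10² cm (2 s.f., last digit at the 10^1 place).
Difference: 7030.9528 cm; keep the coarser place, 10^1.
Result: 7.03 × 10³ cm.

7.03 × 10³ cm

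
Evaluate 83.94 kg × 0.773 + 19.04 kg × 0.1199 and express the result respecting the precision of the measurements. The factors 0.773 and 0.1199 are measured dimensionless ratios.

83.94 × 0.773 = 64.88562 → 64.9 kg (3 s.f., last digit at the 10^-1 place).
19.04 × 0.1199 = 2.282896 → 2.283 kg (4 s.f., last digit at the 10^-3 place).
Sum: 67.168516 kg; keep the coarser place, 10^-1.
Result: 67.2 kg.

67.2 kg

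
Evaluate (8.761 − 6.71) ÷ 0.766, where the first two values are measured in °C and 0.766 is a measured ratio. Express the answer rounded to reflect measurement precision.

8.761 °C − 6.71 °C = 2.051 °C; the difference is limited to 2 decimal places (3 s.f.).
Carrying full precision, 2.051 ÷ 0.766 = 2.67754569191… °C; 0.766 has 3 s.f., so the result keeps min(3, 3) = 3 s.f.
Rounded to 3 significant figures: 2.68 °C.

2.68 °C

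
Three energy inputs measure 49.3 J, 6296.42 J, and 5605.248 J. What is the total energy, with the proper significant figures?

49.3 J + 6296.42 J + 5605.248 J = 11950.968 J.
Addition/subtraction keeps the fewest decimal places: 49.3 → 1 decimal place, 6296.42 → 2 decimal places, 5605.248 → 3 decimal places; limit is 1.
Rounded to 1 decimal place: 11951.0 J.

11951.0 J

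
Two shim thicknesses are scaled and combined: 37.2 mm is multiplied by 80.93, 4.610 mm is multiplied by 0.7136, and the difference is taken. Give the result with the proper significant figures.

3.01 × 10³ mm

37.2 × 80.93 = 3010.596 → 3.01 × 10³ mm (3 s.f., last digit at the 10^1 place).
4.610 × 0.7136 = 3.289696 → 3.290 mm (4 s.f., last digit at the 10^-3 place).
Difference: 3007.306304 mm; keep the coarser place, 10^1.
Result: 3.01 × 10³ mm.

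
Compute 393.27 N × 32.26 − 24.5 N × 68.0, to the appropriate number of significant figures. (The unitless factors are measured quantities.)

393.27 × 32.26 = 12686.8902 → 1.269 × 10⁴ N (4 s.f., last digit at the 10^1 place).
24.5 × 68.0 = 1666 → 1.67 × 10³ N (3 s.f., last digit at the 10^1 place).
Difference: 11020.8902 N; keep the coarser place, 10^1.
Result: 1.102 × 10⁴ N.

1.102 × 10⁴ N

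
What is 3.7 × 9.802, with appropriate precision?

3.7 × 9.802 = 36.2674
Multiplication/division keeps the fewest significant figures: 3.7 → 2 s.f., 9.802 → 4 s.f.; limit is 2.
Rounded to 2 significant figures: 36.

36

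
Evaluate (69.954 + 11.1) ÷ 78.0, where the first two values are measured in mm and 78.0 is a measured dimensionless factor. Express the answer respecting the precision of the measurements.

69.954 mm + 11.1 mm = 81.054 mm; the sum is limited to 1 decimal place (3 s.f.).
Carrying full precision, 81.054 ÷ 78.0 = 1.03915384615… mm; 78.0 has 3 s.f., so the result keeps min(3, 3) = 3 s.f.
Rounded to 3 significant figures: 1.04 mm.

1.04 mm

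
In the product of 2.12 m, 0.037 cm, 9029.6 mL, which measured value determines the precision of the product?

2.12 m → 3 s.f.; 0.037 cm → 2 s.f.; 9029.6 mL → 5 s.f.
The fewest is 2 significant figures, from 0.037 cm.

0.037 cm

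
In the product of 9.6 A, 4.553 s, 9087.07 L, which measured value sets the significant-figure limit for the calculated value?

9.6 A

9.6 A → 2 s.f.; 4.553 s → 4 s.f.; 9087.07 L → 6 s.f.
The fewest is 2 significant figures, from 9.6 A.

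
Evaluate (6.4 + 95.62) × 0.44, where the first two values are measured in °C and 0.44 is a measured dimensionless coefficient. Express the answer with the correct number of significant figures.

45 °C

6.4 °C + 95.62 °C = 102.02 °C; the sum is limited to 1 decimal place (4 s.f.).
Carrying full precision, 102.02 × 0.44 = 44.8888 °C; 0.44 has 2 s.f., so the result keeps min(4, 2) = 2 s.f.
Rounded to 2 significant figures: 45 °C.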